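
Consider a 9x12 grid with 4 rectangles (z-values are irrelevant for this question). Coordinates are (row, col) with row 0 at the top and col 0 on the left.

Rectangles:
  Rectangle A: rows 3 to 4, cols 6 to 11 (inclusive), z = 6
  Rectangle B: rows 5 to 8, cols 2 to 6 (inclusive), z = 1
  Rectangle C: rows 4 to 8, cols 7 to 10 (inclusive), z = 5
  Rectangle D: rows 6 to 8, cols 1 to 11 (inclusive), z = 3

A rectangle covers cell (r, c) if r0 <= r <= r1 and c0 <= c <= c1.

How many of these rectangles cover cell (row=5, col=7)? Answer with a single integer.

Answer: 1

Derivation:
Check cell (5,7):
  A: rows 3-4 cols 6-11 -> outside (row miss)
  B: rows 5-8 cols 2-6 -> outside (col miss)
  C: rows 4-8 cols 7-10 -> covers
  D: rows 6-8 cols 1-11 -> outside (row miss)
Count covering = 1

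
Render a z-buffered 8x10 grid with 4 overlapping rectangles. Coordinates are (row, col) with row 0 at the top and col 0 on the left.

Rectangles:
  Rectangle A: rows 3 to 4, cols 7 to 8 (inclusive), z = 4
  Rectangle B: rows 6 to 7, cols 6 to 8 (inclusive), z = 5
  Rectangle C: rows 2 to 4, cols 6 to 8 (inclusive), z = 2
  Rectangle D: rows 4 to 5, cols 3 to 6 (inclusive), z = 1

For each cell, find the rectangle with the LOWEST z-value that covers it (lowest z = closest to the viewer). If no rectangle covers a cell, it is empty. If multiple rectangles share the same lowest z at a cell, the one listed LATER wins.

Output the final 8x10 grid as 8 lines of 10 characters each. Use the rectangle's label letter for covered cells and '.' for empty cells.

..........
..........
......CCC.
......CCC.
...DDDDCC.
...DDDD...
......BBB.
......BBB.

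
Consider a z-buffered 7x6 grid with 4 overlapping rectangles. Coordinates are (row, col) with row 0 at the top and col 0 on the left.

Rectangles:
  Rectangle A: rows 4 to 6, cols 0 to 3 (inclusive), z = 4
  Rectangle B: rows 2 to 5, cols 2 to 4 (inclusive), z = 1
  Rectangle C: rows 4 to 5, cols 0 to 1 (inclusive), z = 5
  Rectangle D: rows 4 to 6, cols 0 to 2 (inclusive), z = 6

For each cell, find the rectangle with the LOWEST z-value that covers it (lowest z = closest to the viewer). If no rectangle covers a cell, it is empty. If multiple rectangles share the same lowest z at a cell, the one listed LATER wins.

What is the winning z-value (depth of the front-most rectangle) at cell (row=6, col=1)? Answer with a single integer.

Answer: 4

Derivation:
Check cell (6,1):
  A: rows 4-6 cols 0-3 z=4 -> covers; best now A (z=4)
  B: rows 2-5 cols 2-4 -> outside (row miss)
  C: rows 4-5 cols 0-1 -> outside (row miss)
  D: rows 4-6 cols 0-2 z=6 -> covers; best now A (z=4)
Winner: A at z=4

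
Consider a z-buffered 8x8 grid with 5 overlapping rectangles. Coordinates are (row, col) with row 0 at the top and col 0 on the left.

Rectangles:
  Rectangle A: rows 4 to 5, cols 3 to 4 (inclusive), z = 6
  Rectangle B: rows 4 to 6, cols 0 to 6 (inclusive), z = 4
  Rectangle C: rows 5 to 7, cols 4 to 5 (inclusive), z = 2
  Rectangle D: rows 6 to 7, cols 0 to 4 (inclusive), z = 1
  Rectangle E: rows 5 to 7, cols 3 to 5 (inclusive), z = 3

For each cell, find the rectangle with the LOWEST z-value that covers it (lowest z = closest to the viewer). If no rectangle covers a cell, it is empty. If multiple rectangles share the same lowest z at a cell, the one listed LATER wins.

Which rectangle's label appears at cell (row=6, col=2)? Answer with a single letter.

Answer: D

Derivation:
Check cell (6,2):
  A: rows 4-5 cols 3-4 -> outside (row miss)
  B: rows 4-6 cols 0-6 z=4 -> covers; best now B (z=4)
  C: rows 5-7 cols 4-5 -> outside (col miss)
  D: rows 6-7 cols 0-4 z=1 -> covers; best now D (z=1)
  E: rows 5-7 cols 3-5 -> outside (col miss)
Winner: D at z=1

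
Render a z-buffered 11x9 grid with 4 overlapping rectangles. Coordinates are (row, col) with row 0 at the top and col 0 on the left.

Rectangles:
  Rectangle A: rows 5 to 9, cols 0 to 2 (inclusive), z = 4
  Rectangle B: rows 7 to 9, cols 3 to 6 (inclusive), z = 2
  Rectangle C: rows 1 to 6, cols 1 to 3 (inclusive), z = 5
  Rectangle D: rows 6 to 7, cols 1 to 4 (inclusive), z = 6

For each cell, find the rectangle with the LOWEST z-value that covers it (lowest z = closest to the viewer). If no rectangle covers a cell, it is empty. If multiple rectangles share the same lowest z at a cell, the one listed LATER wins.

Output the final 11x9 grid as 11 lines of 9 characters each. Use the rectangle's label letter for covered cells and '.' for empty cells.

.........
.CCC.....
.CCC.....
.CCC.....
.CCC.....
AAAC.....
AAACD....
AAABBBB..
AAABBBB..
AAABBBB..
.........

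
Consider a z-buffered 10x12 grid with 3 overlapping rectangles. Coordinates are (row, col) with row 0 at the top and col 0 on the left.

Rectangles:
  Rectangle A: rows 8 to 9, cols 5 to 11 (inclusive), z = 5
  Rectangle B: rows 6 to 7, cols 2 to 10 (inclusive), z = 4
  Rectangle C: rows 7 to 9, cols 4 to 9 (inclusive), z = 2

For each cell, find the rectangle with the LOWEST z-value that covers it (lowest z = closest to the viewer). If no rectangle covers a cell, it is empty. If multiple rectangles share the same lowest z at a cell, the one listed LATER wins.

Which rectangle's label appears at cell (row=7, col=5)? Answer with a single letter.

Answer: C

Derivation:
Check cell (7,5):
  A: rows 8-9 cols 5-11 -> outside (row miss)
  B: rows 6-7 cols 2-10 z=4 -> covers; best now B (z=4)
  C: rows 7-9 cols 4-9 z=2 -> covers; best now C (z=2)
Winner: C at z=2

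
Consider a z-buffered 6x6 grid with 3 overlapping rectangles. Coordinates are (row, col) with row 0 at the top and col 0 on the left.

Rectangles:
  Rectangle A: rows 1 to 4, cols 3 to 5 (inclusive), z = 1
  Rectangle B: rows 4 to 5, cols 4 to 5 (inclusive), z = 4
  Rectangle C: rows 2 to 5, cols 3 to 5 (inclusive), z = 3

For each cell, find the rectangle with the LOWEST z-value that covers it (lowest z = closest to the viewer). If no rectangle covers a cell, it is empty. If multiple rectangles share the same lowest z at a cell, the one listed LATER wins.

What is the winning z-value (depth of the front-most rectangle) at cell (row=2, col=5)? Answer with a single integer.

Check cell (2,5):
  A: rows 1-4 cols 3-5 z=1 -> covers; best now A (z=1)
  B: rows 4-5 cols 4-5 -> outside (row miss)
  C: rows 2-5 cols 3-5 z=3 -> covers; best now A (z=1)
Winner: A at z=1

Answer: 1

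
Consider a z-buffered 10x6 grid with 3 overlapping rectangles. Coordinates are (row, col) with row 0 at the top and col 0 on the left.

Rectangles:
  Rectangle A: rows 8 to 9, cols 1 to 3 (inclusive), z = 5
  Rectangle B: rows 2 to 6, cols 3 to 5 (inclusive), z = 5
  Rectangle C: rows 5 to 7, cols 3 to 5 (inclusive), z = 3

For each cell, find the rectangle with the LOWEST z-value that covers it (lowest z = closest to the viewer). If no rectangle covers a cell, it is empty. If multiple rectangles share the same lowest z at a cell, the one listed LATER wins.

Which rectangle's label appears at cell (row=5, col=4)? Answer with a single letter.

Answer: C

Derivation:
Check cell (5,4):
  A: rows 8-9 cols 1-3 -> outside (row miss)
  B: rows 2-6 cols 3-5 z=5 -> covers; best now B (z=5)
  C: rows 5-7 cols 3-5 z=3 -> covers; best now C (z=3)
Winner: C at z=3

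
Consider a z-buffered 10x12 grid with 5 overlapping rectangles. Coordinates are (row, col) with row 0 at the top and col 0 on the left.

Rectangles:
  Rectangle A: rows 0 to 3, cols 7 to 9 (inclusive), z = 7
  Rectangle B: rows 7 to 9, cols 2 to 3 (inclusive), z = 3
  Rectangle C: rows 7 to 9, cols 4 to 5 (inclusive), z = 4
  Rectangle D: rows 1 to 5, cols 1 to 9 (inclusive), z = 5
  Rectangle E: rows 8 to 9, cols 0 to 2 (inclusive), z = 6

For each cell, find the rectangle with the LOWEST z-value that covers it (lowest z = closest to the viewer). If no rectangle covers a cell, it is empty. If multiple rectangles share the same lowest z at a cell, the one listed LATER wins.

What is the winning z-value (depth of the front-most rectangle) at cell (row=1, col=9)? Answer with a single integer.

Check cell (1,9):
  A: rows 0-3 cols 7-9 z=7 -> covers; best now A (z=7)
  B: rows 7-9 cols 2-3 -> outside (row miss)
  C: rows 7-9 cols 4-5 -> outside (row miss)
  D: rows 1-5 cols 1-9 z=5 -> covers; best now D (z=5)
  E: rows 8-9 cols 0-2 -> outside (row miss)
Winner: D at z=5

Answer: 5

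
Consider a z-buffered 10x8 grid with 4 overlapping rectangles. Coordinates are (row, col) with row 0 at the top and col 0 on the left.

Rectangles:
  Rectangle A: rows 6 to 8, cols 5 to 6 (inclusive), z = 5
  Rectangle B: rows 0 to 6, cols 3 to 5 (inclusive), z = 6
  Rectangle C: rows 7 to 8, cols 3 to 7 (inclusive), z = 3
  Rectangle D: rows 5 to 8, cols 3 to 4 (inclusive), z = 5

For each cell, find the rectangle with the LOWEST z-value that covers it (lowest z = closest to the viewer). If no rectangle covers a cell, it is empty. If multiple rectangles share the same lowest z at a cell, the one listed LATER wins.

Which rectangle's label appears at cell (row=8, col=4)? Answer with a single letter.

Check cell (8,4):
  A: rows 6-8 cols 5-6 -> outside (col miss)
  B: rows 0-6 cols 3-5 -> outside (row miss)
  C: rows 7-8 cols 3-7 z=3 -> covers; best now C (z=3)
  D: rows 5-8 cols 3-4 z=5 -> covers; best now C (z=3)
Winner: C at z=3

Answer: C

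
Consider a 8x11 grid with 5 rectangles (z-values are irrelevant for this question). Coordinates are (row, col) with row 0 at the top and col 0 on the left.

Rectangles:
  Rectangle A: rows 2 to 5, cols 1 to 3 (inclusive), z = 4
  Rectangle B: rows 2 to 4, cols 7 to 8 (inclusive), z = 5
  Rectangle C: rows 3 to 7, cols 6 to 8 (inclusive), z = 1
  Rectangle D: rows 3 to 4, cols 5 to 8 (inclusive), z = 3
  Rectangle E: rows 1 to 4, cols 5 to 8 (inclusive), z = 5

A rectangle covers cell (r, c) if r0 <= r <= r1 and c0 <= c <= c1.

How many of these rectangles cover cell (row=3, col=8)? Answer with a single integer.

Answer: 4

Derivation:
Check cell (3,8):
  A: rows 2-5 cols 1-3 -> outside (col miss)
  B: rows 2-4 cols 7-8 -> covers
  C: rows 3-7 cols 6-8 -> covers
  D: rows 3-4 cols 5-8 -> covers
  E: rows 1-4 cols 5-8 -> covers
Count covering = 4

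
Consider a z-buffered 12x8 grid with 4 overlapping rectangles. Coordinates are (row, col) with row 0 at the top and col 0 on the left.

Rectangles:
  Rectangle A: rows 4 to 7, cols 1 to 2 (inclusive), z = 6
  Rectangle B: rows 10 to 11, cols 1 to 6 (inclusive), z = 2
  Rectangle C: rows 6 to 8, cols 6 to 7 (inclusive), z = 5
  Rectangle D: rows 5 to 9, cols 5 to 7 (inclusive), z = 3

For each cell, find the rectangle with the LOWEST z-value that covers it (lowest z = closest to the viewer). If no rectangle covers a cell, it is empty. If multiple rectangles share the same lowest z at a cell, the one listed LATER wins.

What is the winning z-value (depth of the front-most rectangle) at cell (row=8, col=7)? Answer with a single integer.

Answer: 3

Derivation:
Check cell (8,7):
  A: rows 4-7 cols 1-2 -> outside (row miss)
  B: rows 10-11 cols 1-6 -> outside (row miss)
  C: rows 6-8 cols 6-7 z=5 -> covers; best now C (z=5)
  D: rows 5-9 cols 5-7 z=3 -> covers; best now D (z=3)
Winner: D at z=3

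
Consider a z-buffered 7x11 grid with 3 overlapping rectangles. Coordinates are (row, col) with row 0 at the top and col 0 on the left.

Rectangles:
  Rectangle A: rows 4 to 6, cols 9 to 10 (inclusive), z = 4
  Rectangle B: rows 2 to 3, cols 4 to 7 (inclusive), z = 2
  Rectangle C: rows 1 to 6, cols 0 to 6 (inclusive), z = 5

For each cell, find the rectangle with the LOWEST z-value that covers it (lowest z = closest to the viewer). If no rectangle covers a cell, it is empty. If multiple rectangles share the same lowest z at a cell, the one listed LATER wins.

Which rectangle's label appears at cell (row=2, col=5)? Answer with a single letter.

Answer: B

Derivation:
Check cell (2,5):
  A: rows 4-6 cols 9-10 -> outside (row miss)
  B: rows 2-3 cols 4-7 z=2 -> covers; best now B (z=2)
  C: rows 1-6 cols 0-6 z=5 -> covers; best now B (z=2)
Winner: B at z=2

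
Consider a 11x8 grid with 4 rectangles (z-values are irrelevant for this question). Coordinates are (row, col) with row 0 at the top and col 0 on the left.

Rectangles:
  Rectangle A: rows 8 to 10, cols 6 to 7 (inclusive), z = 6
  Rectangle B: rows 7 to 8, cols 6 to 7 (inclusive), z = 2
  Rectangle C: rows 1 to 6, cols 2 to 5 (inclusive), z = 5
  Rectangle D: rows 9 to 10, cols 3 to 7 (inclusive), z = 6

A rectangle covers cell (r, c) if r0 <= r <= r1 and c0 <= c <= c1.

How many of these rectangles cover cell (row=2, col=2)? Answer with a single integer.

Answer: 1

Derivation:
Check cell (2,2):
  A: rows 8-10 cols 6-7 -> outside (row miss)
  B: rows 7-8 cols 6-7 -> outside (row miss)
  C: rows 1-6 cols 2-5 -> covers
  D: rows 9-10 cols 3-7 -> outside (row miss)
Count covering = 1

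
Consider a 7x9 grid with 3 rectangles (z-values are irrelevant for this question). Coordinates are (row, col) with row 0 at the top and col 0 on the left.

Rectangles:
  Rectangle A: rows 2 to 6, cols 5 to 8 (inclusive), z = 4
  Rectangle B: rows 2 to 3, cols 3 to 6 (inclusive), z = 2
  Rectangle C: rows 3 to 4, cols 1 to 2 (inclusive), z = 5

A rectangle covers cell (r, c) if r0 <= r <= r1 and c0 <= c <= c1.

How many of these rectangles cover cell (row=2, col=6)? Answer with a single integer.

Check cell (2,6):
  A: rows 2-6 cols 5-8 -> covers
  B: rows 2-3 cols 3-6 -> covers
  C: rows 3-4 cols 1-2 -> outside (row miss)
Count covering = 2

Answer: 2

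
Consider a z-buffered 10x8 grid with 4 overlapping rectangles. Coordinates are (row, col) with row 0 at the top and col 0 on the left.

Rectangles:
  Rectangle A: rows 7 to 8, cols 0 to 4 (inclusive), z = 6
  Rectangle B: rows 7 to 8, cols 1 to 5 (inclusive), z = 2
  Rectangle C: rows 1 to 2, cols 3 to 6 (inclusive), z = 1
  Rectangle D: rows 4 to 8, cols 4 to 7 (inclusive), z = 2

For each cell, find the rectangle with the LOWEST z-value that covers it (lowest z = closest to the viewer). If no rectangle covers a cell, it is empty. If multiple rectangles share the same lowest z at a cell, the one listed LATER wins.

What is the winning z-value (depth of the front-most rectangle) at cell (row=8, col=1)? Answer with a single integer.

Answer: 2

Derivation:
Check cell (8,1):
  A: rows 7-8 cols 0-4 z=6 -> covers; best now A (z=6)
  B: rows 7-8 cols 1-5 z=2 -> covers; best now B (z=2)
  C: rows 1-2 cols 3-6 -> outside (row miss)
  D: rows 4-8 cols 4-7 -> outside (col miss)
Winner: B at z=2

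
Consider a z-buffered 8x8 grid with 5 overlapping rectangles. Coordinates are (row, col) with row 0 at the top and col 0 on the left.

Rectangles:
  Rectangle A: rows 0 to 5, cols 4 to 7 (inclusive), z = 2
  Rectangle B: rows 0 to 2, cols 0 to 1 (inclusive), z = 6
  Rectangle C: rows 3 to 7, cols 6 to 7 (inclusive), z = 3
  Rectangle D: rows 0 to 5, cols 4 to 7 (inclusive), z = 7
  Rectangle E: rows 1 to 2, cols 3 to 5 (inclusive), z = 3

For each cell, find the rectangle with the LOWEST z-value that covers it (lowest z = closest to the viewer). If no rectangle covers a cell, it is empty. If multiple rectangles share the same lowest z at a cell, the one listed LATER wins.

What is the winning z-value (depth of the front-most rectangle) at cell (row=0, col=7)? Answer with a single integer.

Check cell (0,7):
  A: rows 0-5 cols 4-7 z=2 -> covers; best now A (z=2)
  B: rows 0-2 cols 0-1 -> outside (col miss)
  C: rows 3-7 cols 6-7 -> outside (row miss)
  D: rows 0-5 cols 4-7 z=7 -> covers; best now A (z=2)
  E: rows 1-2 cols 3-5 -> outside (row miss)
Winner: A at z=2

Answer: 2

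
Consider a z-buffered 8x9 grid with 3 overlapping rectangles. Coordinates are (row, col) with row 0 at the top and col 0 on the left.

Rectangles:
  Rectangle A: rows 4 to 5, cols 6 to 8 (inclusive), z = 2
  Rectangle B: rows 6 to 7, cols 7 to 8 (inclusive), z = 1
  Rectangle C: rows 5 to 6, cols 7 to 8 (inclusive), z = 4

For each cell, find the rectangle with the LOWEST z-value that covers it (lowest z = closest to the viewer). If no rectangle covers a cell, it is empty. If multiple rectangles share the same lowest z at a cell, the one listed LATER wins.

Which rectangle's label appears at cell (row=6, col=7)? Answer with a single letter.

Check cell (6,7):
  A: rows 4-5 cols 6-8 -> outside (row miss)
  B: rows 6-7 cols 7-8 z=1 -> covers; best now B (z=1)
  C: rows 5-6 cols 7-8 z=4 -> covers; best now B (z=1)
Winner: B at z=1

Answer: B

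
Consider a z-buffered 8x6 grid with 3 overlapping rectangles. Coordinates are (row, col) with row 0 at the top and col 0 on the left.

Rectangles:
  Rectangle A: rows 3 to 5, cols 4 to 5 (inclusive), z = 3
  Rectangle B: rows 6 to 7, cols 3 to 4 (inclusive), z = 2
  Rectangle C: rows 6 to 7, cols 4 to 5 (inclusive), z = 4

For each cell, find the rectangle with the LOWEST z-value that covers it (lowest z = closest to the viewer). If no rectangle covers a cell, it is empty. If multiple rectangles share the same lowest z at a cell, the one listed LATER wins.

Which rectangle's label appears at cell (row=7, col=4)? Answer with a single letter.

Check cell (7,4):
  A: rows 3-5 cols 4-5 -> outside (row miss)
  B: rows 6-7 cols 3-4 z=2 -> covers; best now B (z=2)
  C: rows 6-7 cols 4-5 z=4 -> covers; best now B (z=2)
Winner: B at z=2

Answer: B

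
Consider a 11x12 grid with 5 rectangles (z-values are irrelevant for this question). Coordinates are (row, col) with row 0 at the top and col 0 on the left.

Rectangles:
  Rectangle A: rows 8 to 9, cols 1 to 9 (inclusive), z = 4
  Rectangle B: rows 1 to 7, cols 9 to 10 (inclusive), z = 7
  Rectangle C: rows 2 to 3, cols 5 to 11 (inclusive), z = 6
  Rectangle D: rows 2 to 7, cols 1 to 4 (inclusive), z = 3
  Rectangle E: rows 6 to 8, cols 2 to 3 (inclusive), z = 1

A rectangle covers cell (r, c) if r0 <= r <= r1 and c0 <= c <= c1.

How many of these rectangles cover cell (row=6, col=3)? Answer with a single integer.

Answer: 2

Derivation:
Check cell (6,3):
  A: rows 8-9 cols 1-9 -> outside (row miss)
  B: rows 1-7 cols 9-10 -> outside (col miss)
  C: rows 2-3 cols 5-11 -> outside (row miss)
  D: rows 2-7 cols 1-4 -> covers
  E: rows 6-8 cols 2-3 -> covers
Count covering = 2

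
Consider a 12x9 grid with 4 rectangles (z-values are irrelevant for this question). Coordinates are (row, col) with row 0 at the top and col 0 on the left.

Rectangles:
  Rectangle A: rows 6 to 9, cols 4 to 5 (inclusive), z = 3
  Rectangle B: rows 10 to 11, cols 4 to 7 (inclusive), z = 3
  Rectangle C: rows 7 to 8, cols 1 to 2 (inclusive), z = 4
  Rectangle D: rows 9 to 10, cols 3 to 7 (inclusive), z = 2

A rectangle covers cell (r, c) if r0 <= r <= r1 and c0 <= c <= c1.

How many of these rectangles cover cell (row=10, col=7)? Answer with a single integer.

Answer: 2

Derivation:
Check cell (10,7):
  A: rows 6-9 cols 4-5 -> outside (row miss)
  B: rows 10-11 cols 4-7 -> covers
  C: rows 7-8 cols 1-2 -> outside (row miss)
  D: rows 9-10 cols 3-7 -> covers
Count covering = 2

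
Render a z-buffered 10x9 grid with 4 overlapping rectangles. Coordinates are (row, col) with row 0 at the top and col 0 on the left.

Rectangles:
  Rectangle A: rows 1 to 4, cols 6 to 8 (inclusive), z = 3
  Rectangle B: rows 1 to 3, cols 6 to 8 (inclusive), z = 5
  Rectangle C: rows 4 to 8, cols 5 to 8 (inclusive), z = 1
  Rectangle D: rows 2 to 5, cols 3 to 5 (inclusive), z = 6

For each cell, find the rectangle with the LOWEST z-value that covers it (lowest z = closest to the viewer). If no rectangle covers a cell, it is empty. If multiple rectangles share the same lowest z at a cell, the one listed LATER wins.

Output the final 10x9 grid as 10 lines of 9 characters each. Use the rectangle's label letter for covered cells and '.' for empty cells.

.........
......AAA
...DDDAAA
...DDDAAA
...DDCCCC
...DDCCCC
.....CCCC
.....CCCC
.....CCCC
.........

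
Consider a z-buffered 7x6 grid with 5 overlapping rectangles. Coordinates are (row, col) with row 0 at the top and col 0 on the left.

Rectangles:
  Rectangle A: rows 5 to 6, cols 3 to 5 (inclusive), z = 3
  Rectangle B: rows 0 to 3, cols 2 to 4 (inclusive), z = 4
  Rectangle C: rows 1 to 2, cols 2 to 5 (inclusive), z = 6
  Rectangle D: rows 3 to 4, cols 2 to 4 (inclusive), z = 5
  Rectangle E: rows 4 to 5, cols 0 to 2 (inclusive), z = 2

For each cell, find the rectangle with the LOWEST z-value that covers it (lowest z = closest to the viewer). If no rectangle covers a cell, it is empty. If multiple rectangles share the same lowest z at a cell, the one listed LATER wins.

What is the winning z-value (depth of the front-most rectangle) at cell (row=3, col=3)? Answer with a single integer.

Check cell (3,3):
  A: rows 5-6 cols 3-5 -> outside (row miss)
  B: rows 0-3 cols 2-4 z=4 -> covers; best now B (z=4)
  C: rows 1-2 cols 2-5 -> outside (row miss)
  D: rows 3-4 cols 2-4 z=5 -> covers; best now B (z=4)
  E: rows 4-5 cols 0-2 -> outside (row miss)
Winner: B at z=4

Answer: 4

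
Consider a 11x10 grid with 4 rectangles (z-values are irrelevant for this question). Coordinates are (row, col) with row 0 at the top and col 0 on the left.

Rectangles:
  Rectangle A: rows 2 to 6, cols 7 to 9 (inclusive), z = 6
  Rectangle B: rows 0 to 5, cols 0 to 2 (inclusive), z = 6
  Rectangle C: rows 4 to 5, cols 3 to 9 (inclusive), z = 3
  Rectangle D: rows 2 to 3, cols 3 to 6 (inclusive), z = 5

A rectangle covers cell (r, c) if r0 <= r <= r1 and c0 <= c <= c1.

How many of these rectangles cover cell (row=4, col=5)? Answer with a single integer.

Check cell (4,5):
  A: rows 2-6 cols 7-9 -> outside (col miss)
  B: rows 0-5 cols 0-2 -> outside (col miss)
  C: rows 4-5 cols 3-9 -> covers
  D: rows 2-3 cols 3-6 -> outside (row miss)
Count covering = 1

Answer: 1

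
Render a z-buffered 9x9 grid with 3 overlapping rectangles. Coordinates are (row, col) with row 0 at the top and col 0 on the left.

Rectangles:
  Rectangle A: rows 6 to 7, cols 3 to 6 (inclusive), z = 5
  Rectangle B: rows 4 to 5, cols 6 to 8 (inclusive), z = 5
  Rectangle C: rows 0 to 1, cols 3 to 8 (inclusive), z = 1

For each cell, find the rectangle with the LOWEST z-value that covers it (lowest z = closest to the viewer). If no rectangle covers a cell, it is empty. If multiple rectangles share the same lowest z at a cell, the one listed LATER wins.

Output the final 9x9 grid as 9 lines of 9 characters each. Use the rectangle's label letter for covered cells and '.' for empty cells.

...CCCCCC
...CCCCCC
.........
.........
......BBB
......BBB
...AAAA..
...AAAA..
.........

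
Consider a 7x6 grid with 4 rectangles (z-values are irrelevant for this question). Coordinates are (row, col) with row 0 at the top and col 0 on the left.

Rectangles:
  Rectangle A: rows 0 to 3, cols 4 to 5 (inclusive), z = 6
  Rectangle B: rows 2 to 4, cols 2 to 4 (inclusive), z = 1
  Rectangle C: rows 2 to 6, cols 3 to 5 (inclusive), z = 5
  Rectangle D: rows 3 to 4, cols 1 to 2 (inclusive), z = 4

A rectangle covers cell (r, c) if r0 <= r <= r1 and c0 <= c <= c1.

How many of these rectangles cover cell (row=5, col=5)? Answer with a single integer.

Answer: 1

Derivation:
Check cell (5,5):
  A: rows 0-3 cols 4-5 -> outside (row miss)
  B: rows 2-4 cols 2-4 -> outside (row miss)
  C: rows 2-6 cols 3-5 -> covers
  D: rows 3-4 cols 1-2 -> outside (row miss)
Count covering = 1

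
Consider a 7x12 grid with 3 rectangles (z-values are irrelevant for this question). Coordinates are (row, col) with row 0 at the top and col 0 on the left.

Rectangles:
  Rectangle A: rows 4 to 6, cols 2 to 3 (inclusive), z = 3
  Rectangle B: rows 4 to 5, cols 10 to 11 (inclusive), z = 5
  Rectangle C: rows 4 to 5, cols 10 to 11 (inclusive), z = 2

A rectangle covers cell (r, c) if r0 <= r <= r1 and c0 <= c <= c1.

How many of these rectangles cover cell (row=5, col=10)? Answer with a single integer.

Answer: 2

Derivation:
Check cell (5,10):
  A: rows 4-6 cols 2-3 -> outside (col miss)
  B: rows 4-5 cols 10-11 -> covers
  C: rows 4-5 cols 10-11 -> covers
Count covering = 2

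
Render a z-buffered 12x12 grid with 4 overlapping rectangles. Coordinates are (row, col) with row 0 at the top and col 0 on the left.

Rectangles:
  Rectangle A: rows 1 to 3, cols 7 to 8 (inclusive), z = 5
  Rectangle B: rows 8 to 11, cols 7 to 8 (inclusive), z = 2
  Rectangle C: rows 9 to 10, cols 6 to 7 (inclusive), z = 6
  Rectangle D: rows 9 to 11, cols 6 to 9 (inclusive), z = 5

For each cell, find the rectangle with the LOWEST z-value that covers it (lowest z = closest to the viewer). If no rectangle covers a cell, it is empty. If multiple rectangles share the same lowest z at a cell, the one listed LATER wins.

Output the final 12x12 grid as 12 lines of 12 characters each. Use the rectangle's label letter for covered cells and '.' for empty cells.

............
.......AA...
.......AA...
.......AA...
............
............
............
............
.......BB...
......DBBD..
......DBBD..
......DBBD..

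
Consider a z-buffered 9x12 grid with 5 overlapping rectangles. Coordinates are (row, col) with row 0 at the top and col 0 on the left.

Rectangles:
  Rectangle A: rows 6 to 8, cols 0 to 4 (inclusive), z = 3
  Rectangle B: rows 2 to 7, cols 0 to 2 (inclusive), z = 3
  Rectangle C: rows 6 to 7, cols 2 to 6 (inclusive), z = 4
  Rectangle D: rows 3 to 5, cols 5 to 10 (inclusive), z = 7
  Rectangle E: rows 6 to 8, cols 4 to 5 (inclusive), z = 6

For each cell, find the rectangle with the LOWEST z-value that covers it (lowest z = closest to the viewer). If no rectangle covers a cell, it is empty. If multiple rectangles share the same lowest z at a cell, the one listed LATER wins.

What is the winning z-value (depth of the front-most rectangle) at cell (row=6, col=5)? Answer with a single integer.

Check cell (6,5):
  A: rows 6-8 cols 0-4 -> outside (col miss)
  B: rows 2-7 cols 0-2 -> outside (col miss)
  C: rows 6-7 cols 2-6 z=4 -> covers; best now C (z=4)
  D: rows 3-5 cols 5-10 -> outside (row miss)
  E: rows 6-8 cols 4-5 z=6 -> covers; best now C (z=4)
Winner: C at z=4

Answer: 4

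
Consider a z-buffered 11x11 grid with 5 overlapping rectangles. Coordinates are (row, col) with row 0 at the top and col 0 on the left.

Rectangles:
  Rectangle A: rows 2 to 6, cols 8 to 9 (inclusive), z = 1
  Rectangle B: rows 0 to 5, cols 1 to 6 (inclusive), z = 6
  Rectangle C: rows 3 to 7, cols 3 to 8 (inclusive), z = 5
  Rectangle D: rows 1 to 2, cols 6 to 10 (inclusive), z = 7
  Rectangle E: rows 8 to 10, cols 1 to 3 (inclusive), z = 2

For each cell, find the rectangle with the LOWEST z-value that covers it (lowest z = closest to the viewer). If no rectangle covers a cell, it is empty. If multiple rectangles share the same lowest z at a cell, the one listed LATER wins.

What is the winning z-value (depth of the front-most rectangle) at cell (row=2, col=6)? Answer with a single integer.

Check cell (2,6):
  A: rows 2-6 cols 8-9 -> outside (col miss)
  B: rows 0-5 cols 1-6 z=6 -> covers; best now B (z=6)
  C: rows 3-7 cols 3-8 -> outside (row miss)
  D: rows 1-2 cols 6-10 z=7 -> covers; best now B (z=6)
  E: rows 8-10 cols 1-3 -> outside (row miss)
Winner: B at z=6

Answer: 6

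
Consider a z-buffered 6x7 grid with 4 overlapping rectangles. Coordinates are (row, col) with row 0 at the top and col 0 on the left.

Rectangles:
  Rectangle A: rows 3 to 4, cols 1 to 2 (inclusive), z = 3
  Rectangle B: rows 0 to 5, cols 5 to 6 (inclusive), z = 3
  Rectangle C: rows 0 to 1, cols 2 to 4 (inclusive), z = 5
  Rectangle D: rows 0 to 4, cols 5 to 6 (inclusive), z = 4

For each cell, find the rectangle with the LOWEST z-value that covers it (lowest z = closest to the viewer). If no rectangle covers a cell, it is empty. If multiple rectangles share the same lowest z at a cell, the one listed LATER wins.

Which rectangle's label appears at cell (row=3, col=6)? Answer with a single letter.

Answer: B

Derivation:
Check cell (3,6):
  A: rows 3-4 cols 1-2 -> outside (col miss)
  B: rows 0-5 cols 5-6 z=3 -> covers; best now B (z=3)
  C: rows 0-1 cols 2-4 -> outside (row miss)
  D: rows 0-4 cols 5-6 z=4 -> covers; best now B (z=3)
Winner: B at z=3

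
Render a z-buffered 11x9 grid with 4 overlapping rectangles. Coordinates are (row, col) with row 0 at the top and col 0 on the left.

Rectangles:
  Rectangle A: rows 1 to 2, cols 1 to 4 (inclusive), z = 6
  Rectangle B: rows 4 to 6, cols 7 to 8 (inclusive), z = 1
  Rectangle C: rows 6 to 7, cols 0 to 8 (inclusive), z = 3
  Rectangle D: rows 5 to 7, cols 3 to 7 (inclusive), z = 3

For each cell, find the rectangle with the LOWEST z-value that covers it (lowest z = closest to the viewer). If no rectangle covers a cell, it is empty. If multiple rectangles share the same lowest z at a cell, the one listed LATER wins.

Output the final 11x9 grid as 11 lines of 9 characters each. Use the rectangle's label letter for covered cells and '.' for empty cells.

.........
.AAAA....
.AAAA....
.........
.......BB
...DDDDBB
CCCDDDDBB
CCCDDDDDC
.........
.........
.........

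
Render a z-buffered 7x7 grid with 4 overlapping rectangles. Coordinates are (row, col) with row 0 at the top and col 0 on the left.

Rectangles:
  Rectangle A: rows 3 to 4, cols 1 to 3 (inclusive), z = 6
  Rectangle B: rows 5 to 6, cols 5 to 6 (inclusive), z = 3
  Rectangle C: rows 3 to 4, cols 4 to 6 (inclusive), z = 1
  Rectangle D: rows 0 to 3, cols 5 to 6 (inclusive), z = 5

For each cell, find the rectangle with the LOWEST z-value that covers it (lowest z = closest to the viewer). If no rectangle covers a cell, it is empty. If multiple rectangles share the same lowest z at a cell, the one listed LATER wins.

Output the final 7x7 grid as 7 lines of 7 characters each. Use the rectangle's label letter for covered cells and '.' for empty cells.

.....DD
.....DD
.....DD
.AAACCC
.AAACCC
.....BB
.....BB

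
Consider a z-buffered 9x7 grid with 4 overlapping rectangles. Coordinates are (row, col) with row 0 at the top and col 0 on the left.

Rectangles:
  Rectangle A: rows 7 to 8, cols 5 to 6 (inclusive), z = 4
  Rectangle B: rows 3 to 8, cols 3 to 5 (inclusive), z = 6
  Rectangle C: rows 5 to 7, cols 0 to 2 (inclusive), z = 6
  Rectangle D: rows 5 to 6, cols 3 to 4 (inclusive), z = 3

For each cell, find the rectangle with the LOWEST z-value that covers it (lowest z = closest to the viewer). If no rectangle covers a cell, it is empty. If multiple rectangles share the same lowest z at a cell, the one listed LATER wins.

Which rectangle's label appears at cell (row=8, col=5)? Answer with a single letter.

Check cell (8,5):
  A: rows 7-8 cols 5-6 z=4 -> covers; best now A (z=4)
  B: rows 3-8 cols 3-5 z=6 -> covers; best now A (z=4)
  C: rows 5-7 cols 0-2 -> outside (row miss)
  D: rows 5-6 cols 3-4 -> outside (row miss)
Winner: A at z=4

Answer: A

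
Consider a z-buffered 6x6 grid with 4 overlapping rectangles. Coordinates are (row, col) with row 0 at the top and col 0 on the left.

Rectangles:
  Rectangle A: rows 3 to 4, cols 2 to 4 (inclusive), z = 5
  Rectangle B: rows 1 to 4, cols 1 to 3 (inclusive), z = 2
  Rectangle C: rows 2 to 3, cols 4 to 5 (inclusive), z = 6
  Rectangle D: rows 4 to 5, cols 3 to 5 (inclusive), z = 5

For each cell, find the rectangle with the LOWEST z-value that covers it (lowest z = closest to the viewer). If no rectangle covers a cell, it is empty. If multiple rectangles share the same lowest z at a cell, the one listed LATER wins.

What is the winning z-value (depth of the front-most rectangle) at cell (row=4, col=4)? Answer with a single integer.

Check cell (4,4):
  A: rows 3-4 cols 2-4 z=5 -> covers; best now A (z=5)
  B: rows 1-4 cols 1-3 -> outside (col miss)
  C: rows 2-3 cols 4-5 -> outside (row miss)
  D: rows 4-5 cols 3-5 z=5 -> covers; best now D (z=5)
Winner: D at z=5

Answer: 5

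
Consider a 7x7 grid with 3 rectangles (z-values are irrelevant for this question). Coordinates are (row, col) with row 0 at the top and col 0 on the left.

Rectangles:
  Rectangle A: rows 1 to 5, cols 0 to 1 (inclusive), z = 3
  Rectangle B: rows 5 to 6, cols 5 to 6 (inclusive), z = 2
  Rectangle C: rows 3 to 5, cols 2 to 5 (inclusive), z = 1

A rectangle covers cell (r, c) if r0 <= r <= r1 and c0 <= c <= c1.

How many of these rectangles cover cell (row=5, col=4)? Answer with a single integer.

Check cell (5,4):
  A: rows 1-5 cols 0-1 -> outside (col miss)
  B: rows 5-6 cols 5-6 -> outside (col miss)
  C: rows 3-5 cols 2-5 -> covers
Count covering = 1

Answer: 1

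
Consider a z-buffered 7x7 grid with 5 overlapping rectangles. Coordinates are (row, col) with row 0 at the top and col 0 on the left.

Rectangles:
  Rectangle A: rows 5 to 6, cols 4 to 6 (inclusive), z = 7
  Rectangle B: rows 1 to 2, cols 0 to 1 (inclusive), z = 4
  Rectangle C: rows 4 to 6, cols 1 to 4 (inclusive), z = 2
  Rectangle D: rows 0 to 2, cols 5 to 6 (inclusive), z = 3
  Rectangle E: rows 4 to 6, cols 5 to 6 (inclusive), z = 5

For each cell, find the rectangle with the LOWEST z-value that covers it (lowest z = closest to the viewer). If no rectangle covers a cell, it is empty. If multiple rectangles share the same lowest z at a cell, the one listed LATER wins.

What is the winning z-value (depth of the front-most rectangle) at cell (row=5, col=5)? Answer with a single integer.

Check cell (5,5):
  A: rows 5-6 cols 4-6 z=7 -> covers; best now A (z=7)
  B: rows 1-2 cols 0-1 -> outside (row miss)
  C: rows 4-6 cols 1-4 -> outside (col miss)
  D: rows 0-2 cols 5-6 -> outside (row miss)
  E: rows 4-6 cols 5-6 z=5 -> covers; best now E (z=5)
Winner: E at z=5

Answer: 5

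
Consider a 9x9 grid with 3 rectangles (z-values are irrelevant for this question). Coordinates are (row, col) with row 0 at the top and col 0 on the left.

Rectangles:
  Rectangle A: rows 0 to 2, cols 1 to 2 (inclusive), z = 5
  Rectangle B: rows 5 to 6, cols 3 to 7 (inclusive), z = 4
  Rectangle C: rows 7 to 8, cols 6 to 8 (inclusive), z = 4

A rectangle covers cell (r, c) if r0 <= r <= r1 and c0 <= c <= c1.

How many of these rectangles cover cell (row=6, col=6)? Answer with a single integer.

Check cell (6,6):
  A: rows 0-2 cols 1-2 -> outside (row miss)
  B: rows 5-6 cols 3-7 -> covers
  C: rows 7-8 cols 6-8 -> outside (row miss)
Count covering = 1

Answer: 1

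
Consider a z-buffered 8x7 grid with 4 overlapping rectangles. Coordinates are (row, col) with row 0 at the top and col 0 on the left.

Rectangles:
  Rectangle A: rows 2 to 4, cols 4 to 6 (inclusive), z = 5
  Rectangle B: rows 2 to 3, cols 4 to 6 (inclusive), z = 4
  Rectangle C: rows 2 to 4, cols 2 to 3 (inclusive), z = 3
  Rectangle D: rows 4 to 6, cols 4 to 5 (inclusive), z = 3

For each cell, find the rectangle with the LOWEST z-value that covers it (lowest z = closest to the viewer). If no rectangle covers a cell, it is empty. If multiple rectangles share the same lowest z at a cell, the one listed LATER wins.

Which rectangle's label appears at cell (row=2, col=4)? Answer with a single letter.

Answer: B

Derivation:
Check cell (2,4):
  A: rows 2-4 cols 4-6 z=5 -> covers; best now A (z=5)
  B: rows 2-3 cols 4-6 z=4 -> covers; best now B (z=4)
  C: rows 2-4 cols 2-3 -> outside (col miss)
  D: rows 4-6 cols 4-5 -> outside (row miss)
Winner: B at z=4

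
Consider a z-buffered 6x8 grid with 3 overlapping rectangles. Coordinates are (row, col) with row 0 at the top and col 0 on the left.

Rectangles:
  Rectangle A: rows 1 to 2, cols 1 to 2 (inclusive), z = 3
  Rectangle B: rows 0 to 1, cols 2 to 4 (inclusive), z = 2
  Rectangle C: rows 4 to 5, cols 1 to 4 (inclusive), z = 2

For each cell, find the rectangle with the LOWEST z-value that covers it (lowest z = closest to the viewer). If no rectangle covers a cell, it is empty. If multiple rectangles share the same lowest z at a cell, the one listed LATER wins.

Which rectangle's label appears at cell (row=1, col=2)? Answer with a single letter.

Answer: B

Derivation:
Check cell (1,2):
  A: rows 1-2 cols 1-2 z=3 -> covers; best now A (z=3)
  B: rows 0-1 cols 2-4 z=2 -> covers; best now B (z=2)
  C: rows 4-5 cols 1-4 -> outside (row miss)
Winner: B at z=2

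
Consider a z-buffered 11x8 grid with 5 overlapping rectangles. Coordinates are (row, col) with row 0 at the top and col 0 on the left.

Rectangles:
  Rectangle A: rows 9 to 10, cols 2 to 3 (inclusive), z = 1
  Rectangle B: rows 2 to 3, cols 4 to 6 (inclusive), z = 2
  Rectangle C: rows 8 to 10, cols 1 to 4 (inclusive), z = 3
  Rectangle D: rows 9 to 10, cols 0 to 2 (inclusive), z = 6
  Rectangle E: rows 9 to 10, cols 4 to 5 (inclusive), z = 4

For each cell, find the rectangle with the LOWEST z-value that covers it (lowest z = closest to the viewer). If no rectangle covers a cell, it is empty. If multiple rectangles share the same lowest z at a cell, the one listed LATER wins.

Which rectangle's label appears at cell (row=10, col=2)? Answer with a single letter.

Check cell (10,2):
  A: rows 9-10 cols 2-3 z=1 -> covers; best now A (z=1)
  B: rows 2-3 cols 4-6 -> outside (row miss)
  C: rows 8-10 cols 1-4 z=3 -> covers; best now A (z=1)
  D: rows 9-10 cols 0-2 z=6 -> covers; best now A (z=1)
  E: rows 9-10 cols 4-5 -> outside (col miss)
Winner: A at z=1

Answer: A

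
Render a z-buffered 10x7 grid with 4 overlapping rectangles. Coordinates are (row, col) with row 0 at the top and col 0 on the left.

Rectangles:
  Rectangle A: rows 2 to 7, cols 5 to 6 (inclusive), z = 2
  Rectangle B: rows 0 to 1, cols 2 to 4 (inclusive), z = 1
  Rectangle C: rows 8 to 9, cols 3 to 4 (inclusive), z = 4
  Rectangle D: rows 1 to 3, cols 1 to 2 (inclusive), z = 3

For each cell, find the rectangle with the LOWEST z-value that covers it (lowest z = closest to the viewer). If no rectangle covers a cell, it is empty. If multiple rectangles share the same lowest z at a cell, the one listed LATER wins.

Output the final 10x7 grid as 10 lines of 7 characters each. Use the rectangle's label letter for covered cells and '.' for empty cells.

..BBB..
.DBBB..
.DD..AA
.DD..AA
.....AA
.....AA
.....AA
.....AA
...CC..
...CC..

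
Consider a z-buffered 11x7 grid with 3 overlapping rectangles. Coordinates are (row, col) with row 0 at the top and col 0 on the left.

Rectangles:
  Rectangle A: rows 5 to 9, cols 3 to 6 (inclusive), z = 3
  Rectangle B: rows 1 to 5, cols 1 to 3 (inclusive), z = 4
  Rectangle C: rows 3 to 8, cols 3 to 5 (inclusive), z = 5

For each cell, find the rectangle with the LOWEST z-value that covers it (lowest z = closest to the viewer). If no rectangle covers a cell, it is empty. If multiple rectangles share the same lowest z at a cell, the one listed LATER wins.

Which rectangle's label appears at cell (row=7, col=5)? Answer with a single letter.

Answer: A

Derivation:
Check cell (7,5):
  A: rows 5-9 cols 3-6 z=3 -> covers; best now A (z=3)
  B: rows 1-5 cols 1-3 -> outside (row miss)
  C: rows 3-8 cols 3-5 z=5 -> covers; best now A (z=3)
Winner: A at z=3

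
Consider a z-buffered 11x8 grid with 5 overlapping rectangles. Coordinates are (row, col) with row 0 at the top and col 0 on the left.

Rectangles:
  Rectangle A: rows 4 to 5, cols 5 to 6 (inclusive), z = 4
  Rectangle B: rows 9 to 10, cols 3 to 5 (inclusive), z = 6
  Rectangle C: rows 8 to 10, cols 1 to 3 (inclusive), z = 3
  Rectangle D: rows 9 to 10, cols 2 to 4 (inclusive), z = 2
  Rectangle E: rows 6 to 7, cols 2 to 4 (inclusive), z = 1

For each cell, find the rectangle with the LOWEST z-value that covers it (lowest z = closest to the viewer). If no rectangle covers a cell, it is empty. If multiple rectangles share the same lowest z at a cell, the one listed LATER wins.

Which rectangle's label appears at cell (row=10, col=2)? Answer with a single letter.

Check cell (10,2):
  A: rows 4-5 cols 5-6 -> outside (row miss)
  B: rows 9-10 cols 3-5 -> outside (col miss)
  C: rows 8-10 cols 1-3 z=3 -> covers; best now C (z=3)
  D: rows 9-10 cols 2-4 z=2 -> covers; best now D (z=2)
  E: rows 6-7 cols 2-4 -> outside (row miss)
Winner: D at z=2

Answer: D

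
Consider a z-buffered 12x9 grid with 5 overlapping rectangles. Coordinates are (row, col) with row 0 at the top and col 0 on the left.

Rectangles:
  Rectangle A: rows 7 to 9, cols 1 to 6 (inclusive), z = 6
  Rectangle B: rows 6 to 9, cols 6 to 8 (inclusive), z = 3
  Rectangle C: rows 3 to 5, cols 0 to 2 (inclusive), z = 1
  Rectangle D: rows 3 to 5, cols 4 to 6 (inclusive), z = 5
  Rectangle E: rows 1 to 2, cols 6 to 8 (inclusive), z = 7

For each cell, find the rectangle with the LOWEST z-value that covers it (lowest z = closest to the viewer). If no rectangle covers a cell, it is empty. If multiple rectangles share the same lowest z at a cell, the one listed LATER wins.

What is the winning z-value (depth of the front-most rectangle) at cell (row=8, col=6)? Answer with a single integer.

Answer: 3

Derivation:
Check cell (8,6):
  A: rows 7-9 cols 1-6 z=6 -> covers; best now A (z=6)
  B: rows 6-9 cols 6-8 z=3 -> covers; best now B (z=3)
  C: rows 3-5 cols 0-2 -> outside (row miss)
  D: rows 3-5 cols 4-6 -> outside (row miss)
  E: rows 1-2 cols 6-8 -> outside (row miss)
Winner: B at z=3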